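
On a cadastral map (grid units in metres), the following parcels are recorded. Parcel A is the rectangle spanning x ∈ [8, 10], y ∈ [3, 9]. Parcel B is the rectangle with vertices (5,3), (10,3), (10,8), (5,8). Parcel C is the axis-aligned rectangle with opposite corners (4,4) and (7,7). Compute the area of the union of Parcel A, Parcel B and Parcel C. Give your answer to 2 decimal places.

30.00

By inclusion–exclusion:
Individual areas: |Parcel A| = 12, |Parcel B| = 25, |Parcel C| = 9.
|Parcel A∩Parcel B|: x∈[8,10], y∈[3,8] → 2·5 = 10.
|Parcel A∩Parcel C| = 0 (no overlap).
|Parcel B∩Parcel C|: x∈[5,7], y∈[4,7] → 2·3 = 6.
|Parcel A∩Parcel B∩Parcel C| = 0.
|Parcel A ∪ Parcel B ∪ Parcel C| = 46 − 16 + 0 = 30.00.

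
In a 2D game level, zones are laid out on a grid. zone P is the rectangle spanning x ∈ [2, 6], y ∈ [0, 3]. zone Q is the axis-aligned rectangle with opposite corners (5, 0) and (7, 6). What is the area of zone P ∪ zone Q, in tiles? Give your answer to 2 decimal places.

21.00

By inclusion–exclusion:
Individual areas: |zone P| = 12, |zone Q| = 12.
|zone P∩zone Q|: x∈[5,6], y∈[0,3] → 1·3 = 3.
|zone P ∪ zone Q| = 24 − 3 = 21.00.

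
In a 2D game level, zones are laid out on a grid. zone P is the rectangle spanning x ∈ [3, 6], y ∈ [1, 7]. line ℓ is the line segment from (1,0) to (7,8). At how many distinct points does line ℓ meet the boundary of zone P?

2

The segment meets the boundary at (6,6.667), (3,2.667).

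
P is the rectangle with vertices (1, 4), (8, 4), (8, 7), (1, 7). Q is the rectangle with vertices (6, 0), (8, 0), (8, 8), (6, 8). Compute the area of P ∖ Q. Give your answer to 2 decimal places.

15.00

|P∩Q|: x∈[6,8], y∈[4,7] → 2·3 = 6.
|P| = 21.
|P ∖ Q| = |P| − |P∩Q| = 21 − 6 = 15.00.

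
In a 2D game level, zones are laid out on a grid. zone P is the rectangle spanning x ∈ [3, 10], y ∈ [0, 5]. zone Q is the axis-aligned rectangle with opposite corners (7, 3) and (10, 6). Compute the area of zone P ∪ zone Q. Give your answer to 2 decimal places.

38.00

By inclusion–exclusion:
Individual areas: |zone P| = 35, |zone Q| = 9.
|zone P∩zone Q|: x∈[7,10], y∈[3,5] → 3·2 = 6.
|zone P ∪ zone Q| = 44 − 6 = 38.00.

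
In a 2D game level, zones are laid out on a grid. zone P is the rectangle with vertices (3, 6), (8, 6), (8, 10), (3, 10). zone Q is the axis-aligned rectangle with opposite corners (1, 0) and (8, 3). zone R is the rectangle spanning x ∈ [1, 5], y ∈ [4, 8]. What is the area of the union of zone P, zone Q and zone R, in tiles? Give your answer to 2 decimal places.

53.00

By inclusion–exclusion:
Individual areas: |zone P| = 20, |zone Q| = 21, |zone R| = 16.
|zone P∩zone Q| = 0 (no overlap).
|zone P∩zone R|: x∈[3,5], y∈[6,8] → 2·2 = 4.
|zone Q∩zone R| = 0 (no overlap).
|zone P∩zone Q∩zone R| = 0.
|zone P ∪ zone Q ∪ zone R| = 57 − 4 + 0 = 53.00.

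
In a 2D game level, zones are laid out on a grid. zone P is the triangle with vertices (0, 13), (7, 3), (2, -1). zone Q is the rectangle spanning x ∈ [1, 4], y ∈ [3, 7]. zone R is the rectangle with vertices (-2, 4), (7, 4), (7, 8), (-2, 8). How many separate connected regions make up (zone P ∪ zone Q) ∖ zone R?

2

(zone P ∪ zone Q) ∖ zone R splits into 2 disjoint pieces (area 16.7929, area 6.9643).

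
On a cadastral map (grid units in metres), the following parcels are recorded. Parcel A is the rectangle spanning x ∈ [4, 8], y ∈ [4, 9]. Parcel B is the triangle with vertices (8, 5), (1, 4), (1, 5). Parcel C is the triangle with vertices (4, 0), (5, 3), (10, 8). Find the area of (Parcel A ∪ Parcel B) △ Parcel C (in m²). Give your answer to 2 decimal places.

|Parcel A ∪ Parcel B| = 22.3571.
|(Parcel A ∪ Parcel B) ∩ Parcel C| = 1.3333.
|(Parcel A ∪ Parcel B) △ Parcel C| = 22.3571 + 5 − 2.6667 = 24.69.

24.69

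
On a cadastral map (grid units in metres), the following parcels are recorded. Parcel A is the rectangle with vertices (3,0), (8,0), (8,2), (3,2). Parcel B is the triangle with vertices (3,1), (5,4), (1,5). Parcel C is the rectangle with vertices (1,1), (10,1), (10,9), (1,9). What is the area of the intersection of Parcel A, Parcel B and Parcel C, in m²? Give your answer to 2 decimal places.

The intersection is the polygon with vertices (3.667,2), (3,1), (3,2).
By the shoelace formula its area is 0.33.

0.33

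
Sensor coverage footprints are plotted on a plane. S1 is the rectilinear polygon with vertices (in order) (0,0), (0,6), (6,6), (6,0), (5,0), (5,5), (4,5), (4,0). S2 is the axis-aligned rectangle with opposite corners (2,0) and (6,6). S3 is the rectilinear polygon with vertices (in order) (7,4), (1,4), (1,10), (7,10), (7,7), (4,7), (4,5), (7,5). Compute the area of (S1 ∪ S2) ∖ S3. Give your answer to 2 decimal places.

|S1 ∪ S2| = 36.
|(S1 ∪ S2) ∩ S3| = 8.
|(S1 ∪ S2) ∖ S3| = 36 − 8 = 28.00.

28.00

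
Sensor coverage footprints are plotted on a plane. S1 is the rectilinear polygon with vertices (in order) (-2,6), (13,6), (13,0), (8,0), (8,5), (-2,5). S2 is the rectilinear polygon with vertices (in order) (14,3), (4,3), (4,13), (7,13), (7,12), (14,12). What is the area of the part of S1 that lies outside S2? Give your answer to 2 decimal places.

|S1| = 40, |S1∩S2| = 19.
|S1 ∖ S2| = |S1| − |S1∩S2| = 40 − 19 = 21.00.

21.00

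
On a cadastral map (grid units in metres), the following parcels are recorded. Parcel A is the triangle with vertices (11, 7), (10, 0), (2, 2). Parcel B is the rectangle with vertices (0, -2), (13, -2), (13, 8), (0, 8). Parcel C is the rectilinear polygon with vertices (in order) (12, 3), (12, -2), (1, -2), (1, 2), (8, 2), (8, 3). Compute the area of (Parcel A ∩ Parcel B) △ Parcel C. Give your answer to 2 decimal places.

55.71

|Parcel A ∩ Parcel B| = 29.
|(Parcel A ∩ Parcel B) ∩ Parcel C| = 10.6429.
|(Parcel A ∩ Parcel B) △ Parcel C| = 29 + 48 − 21.2857 = 55.71.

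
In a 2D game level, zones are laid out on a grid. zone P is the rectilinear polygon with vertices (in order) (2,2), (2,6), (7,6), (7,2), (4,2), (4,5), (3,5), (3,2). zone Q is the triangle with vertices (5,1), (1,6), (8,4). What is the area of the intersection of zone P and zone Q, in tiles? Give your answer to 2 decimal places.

9.35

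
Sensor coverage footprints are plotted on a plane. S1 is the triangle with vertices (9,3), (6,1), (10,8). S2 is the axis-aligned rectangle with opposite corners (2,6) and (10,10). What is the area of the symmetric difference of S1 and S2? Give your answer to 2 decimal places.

|S1| = 6.5, |S2| = 32, |S1∩S2| = 0.7429.
|S1 △ S2| = |S1| + |S2| − 2·|S1∩S2| = 6.5 + 32 − 1.4857 = 37.01.

37.01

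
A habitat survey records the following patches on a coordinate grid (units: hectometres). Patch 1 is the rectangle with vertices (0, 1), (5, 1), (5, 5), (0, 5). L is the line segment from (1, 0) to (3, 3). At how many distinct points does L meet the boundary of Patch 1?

The segment meets the boundary at (1.667,1).

1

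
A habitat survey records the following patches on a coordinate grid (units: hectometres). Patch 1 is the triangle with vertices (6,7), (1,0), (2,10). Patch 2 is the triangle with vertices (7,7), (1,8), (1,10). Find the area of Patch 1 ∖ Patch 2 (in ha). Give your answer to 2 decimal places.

17.76

|Patch 1| = 21.5, |Patch 1∩Patch 2| = 3.7428.
|Patch 1 ∖ Patch 2| = |Patch 1| − |Patch 1∩Patch 2| = 21.5 − 3.7428 = 17.76.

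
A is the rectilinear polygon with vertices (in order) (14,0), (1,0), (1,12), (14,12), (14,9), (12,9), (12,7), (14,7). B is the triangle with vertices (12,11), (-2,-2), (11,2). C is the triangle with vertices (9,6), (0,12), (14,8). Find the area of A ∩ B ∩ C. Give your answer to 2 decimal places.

7.61

The intersection is the polygon with vertices (10,9.143), (11.739,8.646), (11.558,7.023), (9,6), (7.612,6.925).
By the shoelace formula its area is 7.61.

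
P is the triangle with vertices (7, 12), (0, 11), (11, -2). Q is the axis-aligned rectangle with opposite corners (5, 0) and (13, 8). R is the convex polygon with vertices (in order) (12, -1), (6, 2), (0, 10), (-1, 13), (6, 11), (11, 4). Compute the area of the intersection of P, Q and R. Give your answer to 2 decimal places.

The intersection is the polygon with vertices (5,8), (8.143,8), (10.429,0), (10,0), (8.8,0.6), (5,5.091).
By the shoelace formula its area is 23.11.

23.11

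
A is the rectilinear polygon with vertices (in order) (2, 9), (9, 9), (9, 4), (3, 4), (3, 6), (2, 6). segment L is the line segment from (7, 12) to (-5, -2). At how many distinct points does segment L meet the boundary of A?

The segment meets the boundary at (2,6.167), (4.429,9).

2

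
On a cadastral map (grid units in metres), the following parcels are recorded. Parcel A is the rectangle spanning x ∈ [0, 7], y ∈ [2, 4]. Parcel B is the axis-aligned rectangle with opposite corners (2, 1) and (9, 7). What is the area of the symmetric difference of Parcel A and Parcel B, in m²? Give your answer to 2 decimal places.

|Parcel A∩Parcel B|: x∈[2,7], y∈[2,4] → 5·2 = 10.
|Parcel A △ Parcel B| = |Parcel A| + |Parcel B| − 2·|Parcel A∩Parcel B| = 14 + 42 − 20 = 36.00.

36.00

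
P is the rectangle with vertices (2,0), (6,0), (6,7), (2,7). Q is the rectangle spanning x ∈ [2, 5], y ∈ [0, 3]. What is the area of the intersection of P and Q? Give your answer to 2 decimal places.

9.00

|P∩Q|: x∈[2,5], y∈[0,3] → 3·3 = 9.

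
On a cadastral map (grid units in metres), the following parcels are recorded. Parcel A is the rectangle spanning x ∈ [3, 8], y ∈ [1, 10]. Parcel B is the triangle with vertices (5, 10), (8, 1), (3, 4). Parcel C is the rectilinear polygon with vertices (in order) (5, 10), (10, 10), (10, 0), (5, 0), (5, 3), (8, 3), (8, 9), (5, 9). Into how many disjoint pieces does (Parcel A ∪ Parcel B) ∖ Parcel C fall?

(Parcel A ∪ Parcel B) ∖ Parcel C is a single connected region.

1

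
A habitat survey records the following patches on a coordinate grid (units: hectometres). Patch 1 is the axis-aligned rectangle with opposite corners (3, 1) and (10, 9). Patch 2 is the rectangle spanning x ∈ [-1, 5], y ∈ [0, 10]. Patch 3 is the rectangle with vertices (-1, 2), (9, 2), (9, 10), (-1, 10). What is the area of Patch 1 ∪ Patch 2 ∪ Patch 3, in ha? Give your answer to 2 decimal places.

By inclusion–exclusion:
Individual areas: |Patch 1| = 56, |Patch 2| = 60, |Patch 3| = 80.
|Patch 1∩Patch 2|: x∈[3,5], y∈[1,9] → 2·8 = 16.
|Patch 1∩Patch 3|: x∈[3,9], y∈[2,9] → 6·7 = 42.
|Patch 2∩Patch 3|: x∈[-1,5], y∈[2,10] → 6·8 = 48.
|Patch 1∩Patch 2∩Patch 3| = 14.
|Patch 1 ∪ Patch 2 ∪ Patch 3| = 196 − 106 + 14 = 104.00.

104.00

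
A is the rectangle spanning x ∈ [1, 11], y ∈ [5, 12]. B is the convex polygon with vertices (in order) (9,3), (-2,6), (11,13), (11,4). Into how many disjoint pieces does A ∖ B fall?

2

A ∖ B splits into 2 disjoint pieces (area 17.8516, area 0.0606).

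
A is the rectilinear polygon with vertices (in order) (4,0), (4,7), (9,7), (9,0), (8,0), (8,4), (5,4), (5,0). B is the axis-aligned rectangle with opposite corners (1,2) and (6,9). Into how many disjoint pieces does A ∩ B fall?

A ∩ B is a single connected region.

1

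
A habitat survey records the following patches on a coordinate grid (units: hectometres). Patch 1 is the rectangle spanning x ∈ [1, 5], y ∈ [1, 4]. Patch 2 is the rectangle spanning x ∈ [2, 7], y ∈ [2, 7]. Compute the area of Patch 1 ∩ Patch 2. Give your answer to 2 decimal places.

6.00

|Patch 1∩Patch 2|: x∈[2,5], y∈[2,4] → 3·2 = 6.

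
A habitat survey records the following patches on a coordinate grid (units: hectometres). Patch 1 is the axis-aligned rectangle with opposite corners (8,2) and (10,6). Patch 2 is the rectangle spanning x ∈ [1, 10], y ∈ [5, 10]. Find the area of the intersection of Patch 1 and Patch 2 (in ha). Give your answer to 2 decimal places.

2.00

|Patch 1∩Patch 2|: x∈[8,10], y∈[5,6] → 2·1 = 2.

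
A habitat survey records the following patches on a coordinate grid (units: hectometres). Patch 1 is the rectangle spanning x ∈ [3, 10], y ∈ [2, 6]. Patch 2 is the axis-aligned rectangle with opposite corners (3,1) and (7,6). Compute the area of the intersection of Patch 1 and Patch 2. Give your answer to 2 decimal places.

16.00

|Patch 1∩Patch 2|: x∈[3,7], y∈[2,6] → 4·4 = 16.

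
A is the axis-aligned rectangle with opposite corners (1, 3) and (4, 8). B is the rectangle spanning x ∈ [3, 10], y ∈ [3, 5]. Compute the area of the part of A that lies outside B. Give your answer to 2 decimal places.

|A∩B|: x∈[3,4], y∈[3,5] → 1·2 = 2.
|A| = 15.
|A ∖ B| = |A| − |A∩B| = 15 − 2 = 13.00.

13.00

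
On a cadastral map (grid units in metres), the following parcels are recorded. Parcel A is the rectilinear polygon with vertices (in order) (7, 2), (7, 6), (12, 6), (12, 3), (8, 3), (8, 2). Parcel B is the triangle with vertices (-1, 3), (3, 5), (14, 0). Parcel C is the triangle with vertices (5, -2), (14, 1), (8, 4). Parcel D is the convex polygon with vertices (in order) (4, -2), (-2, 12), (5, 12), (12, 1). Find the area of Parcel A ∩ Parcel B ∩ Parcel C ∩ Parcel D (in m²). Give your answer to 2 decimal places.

The intersection is the polygon with vertices (8,2), (7,2), (7.481,2.963), (8,2.727).
By the shoelace formula its area is 0.67.

0.67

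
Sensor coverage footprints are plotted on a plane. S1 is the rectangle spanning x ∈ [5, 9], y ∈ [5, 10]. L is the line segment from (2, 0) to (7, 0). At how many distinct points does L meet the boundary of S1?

0

The segment lies entirely outside S1 and never meets its boundary.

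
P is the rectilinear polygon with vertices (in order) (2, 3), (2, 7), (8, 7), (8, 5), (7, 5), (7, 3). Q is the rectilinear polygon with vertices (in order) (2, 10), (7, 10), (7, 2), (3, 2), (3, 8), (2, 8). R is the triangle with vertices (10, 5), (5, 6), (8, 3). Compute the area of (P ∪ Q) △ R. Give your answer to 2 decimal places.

41.80

|P ∪ Q| = 40.
|(P ∪ Q) ∩ R| = 2.1.
|(P ∪ Q) △ R| = 40 + 6 − 4.2 = 41.80.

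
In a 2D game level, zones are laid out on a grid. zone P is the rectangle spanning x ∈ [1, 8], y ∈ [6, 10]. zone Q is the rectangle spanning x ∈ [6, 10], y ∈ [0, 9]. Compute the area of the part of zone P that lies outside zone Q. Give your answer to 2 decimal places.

|zone P∩zone Q|: x∈[6,8], y∈[6,9] → 2·3 = 6.
|zone P| = 28.
|zone P ∖ zone Q| = |zone P| − |zone P∩zone Q| = 28 − 6 = 22.00.

22.00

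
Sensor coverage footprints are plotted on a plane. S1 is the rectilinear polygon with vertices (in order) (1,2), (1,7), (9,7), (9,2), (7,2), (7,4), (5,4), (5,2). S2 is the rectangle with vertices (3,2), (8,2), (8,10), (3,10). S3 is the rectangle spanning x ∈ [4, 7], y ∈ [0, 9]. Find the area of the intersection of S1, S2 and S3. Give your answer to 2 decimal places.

11.00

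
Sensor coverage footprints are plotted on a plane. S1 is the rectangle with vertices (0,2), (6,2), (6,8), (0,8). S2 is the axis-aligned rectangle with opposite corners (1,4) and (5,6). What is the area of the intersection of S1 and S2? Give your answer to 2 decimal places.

|S1∩S2|: x∈[1,5], y∈[4,6] → 4·2 = 8.

8.00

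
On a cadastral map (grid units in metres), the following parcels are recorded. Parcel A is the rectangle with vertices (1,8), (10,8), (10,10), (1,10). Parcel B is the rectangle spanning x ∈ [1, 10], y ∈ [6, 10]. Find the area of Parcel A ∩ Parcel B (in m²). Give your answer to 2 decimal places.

|Parcel A∩Parcel B|: x∈[1,10], y∈[8,10] → 9·2 = 18.

18.00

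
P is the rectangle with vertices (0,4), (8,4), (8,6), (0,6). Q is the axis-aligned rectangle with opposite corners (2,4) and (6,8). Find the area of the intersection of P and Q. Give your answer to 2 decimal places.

|P∩Q|: x∈[2,6], y∈[4,6] → 4·2 = 8.

8.00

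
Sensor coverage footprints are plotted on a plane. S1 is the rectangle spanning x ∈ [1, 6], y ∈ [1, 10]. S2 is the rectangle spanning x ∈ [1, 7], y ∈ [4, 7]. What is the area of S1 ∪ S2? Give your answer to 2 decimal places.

By inclusion–exclusion:
Individual areas: |S1| = 45, |S2| = 18.
|S1∩S2|: x∈[1,6], y∈[4,7] → 5·3 = 15.
|S1 ∪ S2| = 63 − 15 = 48.00.

48.00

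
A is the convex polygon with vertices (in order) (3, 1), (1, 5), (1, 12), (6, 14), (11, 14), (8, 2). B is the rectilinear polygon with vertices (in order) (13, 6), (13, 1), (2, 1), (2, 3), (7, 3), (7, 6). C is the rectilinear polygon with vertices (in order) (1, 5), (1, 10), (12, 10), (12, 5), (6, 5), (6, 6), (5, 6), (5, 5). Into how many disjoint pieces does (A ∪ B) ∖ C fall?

2

(A ∪ B) ∖ C splits into 2 disjoint pieces (area 33, area 47).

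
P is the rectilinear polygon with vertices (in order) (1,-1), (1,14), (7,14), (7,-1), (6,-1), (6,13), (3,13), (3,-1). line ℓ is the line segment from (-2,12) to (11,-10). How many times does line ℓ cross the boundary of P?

The segment meets the boundary at (3,3.538), (1,6.923).

2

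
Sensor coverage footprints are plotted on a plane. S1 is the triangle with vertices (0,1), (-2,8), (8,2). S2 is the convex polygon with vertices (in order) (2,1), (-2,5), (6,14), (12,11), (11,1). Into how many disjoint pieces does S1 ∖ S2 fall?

S1 ∖ S2 splits into 2 disjoint pieces (area 2.5778, area 1.6357).

2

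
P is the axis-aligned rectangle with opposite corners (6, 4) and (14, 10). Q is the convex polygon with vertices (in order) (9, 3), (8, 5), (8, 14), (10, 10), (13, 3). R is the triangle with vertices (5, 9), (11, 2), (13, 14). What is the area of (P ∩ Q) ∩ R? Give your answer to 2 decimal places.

17.46

The region (P ∩ Q) ∩ R is the polygon with vertices (11.68,6.08), (11.333,4), (9.286,4), (8,5.5), (8,10), (10,10).
By the shoelace formula its area is 17.46.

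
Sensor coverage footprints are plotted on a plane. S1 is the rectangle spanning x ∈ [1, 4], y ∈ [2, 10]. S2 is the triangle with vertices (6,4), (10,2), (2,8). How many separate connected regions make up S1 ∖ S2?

1

S1 ∖ S2 is a single connected region.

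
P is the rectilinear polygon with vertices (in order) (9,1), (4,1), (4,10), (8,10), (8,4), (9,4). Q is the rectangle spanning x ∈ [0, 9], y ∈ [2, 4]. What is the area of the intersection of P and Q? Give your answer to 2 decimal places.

The intersection is the polygon with vertices (4,4), (8,4), (9,4), (9,2), (4,2).
By the shoelace formula its area is 10.00.

10.00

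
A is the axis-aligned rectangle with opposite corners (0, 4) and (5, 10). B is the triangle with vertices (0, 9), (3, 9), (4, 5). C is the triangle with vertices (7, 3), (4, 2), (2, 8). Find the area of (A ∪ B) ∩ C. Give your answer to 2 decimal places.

4.83

The region (A ∪ B) ∩ C is the polygon with vertices (5,4), (3.333,4), (2,8), (5,5).
By the shoelace formula its area is 4.83.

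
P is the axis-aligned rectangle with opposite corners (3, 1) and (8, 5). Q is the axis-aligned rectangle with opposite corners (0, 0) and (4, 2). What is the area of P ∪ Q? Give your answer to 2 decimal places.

By inclusion–exclusion:
Individual areas: |P| = 20, |Q| = 8.
|P∩Q|: x∈[3,4], y∈[1,2] → 1·1 = 1.
|P ∪ Q| = 28 − 1 = 27.00.

27.00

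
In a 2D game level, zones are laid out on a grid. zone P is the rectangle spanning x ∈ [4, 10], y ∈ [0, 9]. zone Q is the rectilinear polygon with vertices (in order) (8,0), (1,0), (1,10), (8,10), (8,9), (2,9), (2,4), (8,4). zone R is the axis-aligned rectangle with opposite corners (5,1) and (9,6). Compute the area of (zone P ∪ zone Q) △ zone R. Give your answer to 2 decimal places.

|zone P ∪ zone Q| = 78.
|(zone P ∪ zone Q) ∩ zone R| = 20.
|(zone P ∪ zone Q) △ zone R| = 78 + 20 − 40 = 58.00.

58.00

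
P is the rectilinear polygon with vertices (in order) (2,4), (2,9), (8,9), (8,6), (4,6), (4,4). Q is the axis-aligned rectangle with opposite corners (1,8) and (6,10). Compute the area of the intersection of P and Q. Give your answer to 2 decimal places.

4.00

The intersection is the polygon with vertices (2,9), (6,9), (6,8), (2,8).
By the shoelace formula its area is 4.00.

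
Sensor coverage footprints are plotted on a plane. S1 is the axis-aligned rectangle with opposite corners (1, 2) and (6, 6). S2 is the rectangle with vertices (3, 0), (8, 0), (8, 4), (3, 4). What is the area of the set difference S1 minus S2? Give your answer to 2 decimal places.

|S1∩S2|: x∈[3,6], y∈[2,4] → 3·2 = 6.
|S1| = 20.
|S1 ∖ S2| = |S1| − |S1∩S2| = 20 − 6 = 14.00.

14.00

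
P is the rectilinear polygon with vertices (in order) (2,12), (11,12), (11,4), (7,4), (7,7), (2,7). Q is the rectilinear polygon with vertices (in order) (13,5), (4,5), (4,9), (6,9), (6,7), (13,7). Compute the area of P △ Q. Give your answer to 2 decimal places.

55.00

|P| = 57, |Q| = 22, |P∩Q| = 12.
|P △ Q| = |P| + |Q| − 2·|P∩Q| = 57 + 22 − 24 = 55.00.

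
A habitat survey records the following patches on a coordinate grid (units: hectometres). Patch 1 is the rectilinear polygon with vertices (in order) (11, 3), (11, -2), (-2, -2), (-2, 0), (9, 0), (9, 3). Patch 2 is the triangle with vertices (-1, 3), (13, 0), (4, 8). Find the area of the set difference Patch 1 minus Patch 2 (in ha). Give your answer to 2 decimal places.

|Patch 1| = 32, |Patch 1∩Patch 2| = 3.874.
|Patch 1 ∖ Patch 2| = |Patch 1| − |Patch 1∩Patch 2| = 32 − 3.874 = 28.13.

28.13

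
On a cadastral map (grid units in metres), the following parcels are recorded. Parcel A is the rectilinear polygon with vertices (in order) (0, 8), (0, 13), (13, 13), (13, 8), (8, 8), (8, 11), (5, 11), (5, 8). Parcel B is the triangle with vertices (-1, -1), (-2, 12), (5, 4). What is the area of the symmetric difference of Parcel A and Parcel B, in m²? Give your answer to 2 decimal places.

94.93

|Parcel A| = 56, |Parcel B| = 41.5, |Parcel A∩Parcel B| = 1.2857.
|Parcel A △ Parcel B| = |Parcel A| + |Parcel B| − 2·|Parcel A∩Parcel B| = 56 + 41.5 − 2.5714 = 94.93.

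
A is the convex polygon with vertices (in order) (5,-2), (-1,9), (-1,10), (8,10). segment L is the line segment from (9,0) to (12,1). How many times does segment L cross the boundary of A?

0

The segment lies entirely outside A and never meets its boundary.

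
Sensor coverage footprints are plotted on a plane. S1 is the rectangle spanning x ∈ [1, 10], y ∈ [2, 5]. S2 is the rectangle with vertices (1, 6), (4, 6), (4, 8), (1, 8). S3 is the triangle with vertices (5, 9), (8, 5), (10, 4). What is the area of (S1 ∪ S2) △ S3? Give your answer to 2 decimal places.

34.50

|S1 ∪ S2| = 33.
|(S1 ∪ S2) ∩ S3| = 0.5.
|(S1 ∪ S2) △ S3| = 33 + 2.5 − 1 = 34.50.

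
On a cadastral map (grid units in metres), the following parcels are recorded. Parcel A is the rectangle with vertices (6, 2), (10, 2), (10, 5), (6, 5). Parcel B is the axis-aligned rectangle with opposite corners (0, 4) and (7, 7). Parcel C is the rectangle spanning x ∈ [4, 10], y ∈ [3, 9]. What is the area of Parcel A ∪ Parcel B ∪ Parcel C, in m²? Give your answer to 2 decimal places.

By inclusion–exclusion:
Individual areas: |Parcel A| = 12, |Parcel B| = 21, |Parcel C| = 36.
|Parcel A∩Parcel B|: x∈[6,7], y∈[4,5] → 1·1 = 1.
|Parcel A∩Parcel C|: x∈[6,10], y∈[3,5] → 4·2 = 8.
|Parcel B∩Parcel C|: x∈[4,7], y∈[4,7] → 3·3 = 9.
|Parcel A∩Parcel B∩Parcel C| = 1.
|Parcel A ∪ Parcel B ∪ Parcel C| = 69 − 18 + 1 = 52.00.

52.00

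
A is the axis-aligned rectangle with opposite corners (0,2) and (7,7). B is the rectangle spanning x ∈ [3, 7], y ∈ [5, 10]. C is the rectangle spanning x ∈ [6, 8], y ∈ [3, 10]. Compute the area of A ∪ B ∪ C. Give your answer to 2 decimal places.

By inclusion–exclusion:
Individual areas: |A| = 35, |B| = 20, |C| = 14.
|A∩B|: x∈[3,7], y∈[5,7] → 4·2 = 8.
|A∩C|: x∈[6,7], y∈[3,7] → 1·4 = 4.
|B∩C|: x∈[6,7], y∈[5,10] → 1·5 = 5.
|A∩B∩C| = 2.
|A ∪ B ∪ C| = 69 − 17 + 2 = 54.00.

54.00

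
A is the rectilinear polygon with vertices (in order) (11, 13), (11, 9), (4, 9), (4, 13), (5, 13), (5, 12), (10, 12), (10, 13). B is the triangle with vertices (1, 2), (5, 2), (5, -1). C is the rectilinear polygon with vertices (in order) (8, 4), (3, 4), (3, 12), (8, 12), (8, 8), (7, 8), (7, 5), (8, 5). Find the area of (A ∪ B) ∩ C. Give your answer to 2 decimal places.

The region (A ∪ B) ∩ C is the polygon with vertices (4,9), (4,12), (5,12), (8,12), (8,9).
By the shoelace formula its area is 12.00.

12.00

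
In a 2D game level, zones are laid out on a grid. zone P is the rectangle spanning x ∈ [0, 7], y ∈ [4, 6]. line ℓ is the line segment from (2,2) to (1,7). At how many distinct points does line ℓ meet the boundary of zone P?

2

The segment meets the boundary at (1.2,6), (1.6,4).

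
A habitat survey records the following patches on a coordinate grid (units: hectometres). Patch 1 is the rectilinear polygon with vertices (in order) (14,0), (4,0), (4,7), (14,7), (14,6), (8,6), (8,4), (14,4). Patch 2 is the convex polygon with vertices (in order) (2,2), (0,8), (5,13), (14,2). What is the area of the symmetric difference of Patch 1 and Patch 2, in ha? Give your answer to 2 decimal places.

|Patch 1| = 58, |Patch 2| = 86, |Patch 1∩Patch 2| = 32.6818.
|Patch 1 △ Patch 2| = |Patch 1| + |Patch 2| − 2·|Patch 1∩Patch 2| = 58 + 86 − 65.3636 = 78.64.

78.64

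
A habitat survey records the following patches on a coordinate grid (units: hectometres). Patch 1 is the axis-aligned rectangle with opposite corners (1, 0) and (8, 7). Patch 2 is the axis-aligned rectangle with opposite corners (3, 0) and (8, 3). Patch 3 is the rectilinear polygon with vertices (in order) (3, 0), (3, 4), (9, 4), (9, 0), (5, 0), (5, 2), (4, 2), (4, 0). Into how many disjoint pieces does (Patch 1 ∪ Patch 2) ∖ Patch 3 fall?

2

(Patch 1 ∪ Patch 2) ∖ Patch 3 splits into 2 disjoint pieces (area 2, area 29).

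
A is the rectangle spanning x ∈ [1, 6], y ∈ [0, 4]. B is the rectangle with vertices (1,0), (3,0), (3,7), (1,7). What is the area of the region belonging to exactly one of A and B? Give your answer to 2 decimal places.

|A∩B|: x∈[1,3], y∈[0,4] → 2·4 = 8.
|A △ B| = |A| + |B| − 2·|A∩B| = 20 + 14 − 16 = 18.00.

18.00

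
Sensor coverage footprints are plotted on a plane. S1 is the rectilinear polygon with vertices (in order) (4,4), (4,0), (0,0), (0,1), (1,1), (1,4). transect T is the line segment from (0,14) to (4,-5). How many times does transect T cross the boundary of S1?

The segment meets the boundary at (2.105,4), (2.947,0).

2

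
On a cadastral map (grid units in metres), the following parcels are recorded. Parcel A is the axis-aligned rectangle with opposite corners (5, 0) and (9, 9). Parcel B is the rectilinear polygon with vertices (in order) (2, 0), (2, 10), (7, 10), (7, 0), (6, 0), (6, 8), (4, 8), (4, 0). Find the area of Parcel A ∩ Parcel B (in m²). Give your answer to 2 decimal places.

The intersection is the polygon with vertices (5,9), (7,9), (7,0), (6,0), (6,8), (5,8).
By the shoelace formula its area is 10.00.

10.00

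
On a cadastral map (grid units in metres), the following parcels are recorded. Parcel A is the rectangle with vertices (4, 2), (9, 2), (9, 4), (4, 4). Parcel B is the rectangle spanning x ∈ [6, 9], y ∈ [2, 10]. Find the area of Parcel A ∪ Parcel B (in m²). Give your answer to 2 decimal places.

By inclusion–exclusion:
Individual areas: |Parcel A| = 10, |Parcel B| = 24.
|Parcel A∩Parcel B|: x∈[6,9], y∈[2,4] → 3·2 = 6.
|Parcel A ∪ Parcel B| = 34 − 6 = 28.00.

28.00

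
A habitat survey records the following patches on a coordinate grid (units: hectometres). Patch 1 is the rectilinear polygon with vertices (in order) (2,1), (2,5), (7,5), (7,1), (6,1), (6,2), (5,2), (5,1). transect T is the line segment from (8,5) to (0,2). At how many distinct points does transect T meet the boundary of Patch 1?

The segment meets the boundary at (2,2.75), (7,4.625).

2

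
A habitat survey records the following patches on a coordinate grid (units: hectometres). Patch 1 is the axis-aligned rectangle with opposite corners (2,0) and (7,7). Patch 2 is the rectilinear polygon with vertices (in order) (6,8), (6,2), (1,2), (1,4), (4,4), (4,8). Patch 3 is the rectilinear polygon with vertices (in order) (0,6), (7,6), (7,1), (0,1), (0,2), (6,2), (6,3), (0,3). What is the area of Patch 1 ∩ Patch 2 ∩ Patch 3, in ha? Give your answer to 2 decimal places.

8.00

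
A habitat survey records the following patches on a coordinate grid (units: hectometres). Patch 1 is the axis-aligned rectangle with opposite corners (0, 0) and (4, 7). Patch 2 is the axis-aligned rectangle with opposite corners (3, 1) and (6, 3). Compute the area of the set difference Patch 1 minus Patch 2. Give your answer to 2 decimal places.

26.00

|Patch 1∩Patch 2|: x∈[3,4], y∈[1,3] → 1·2 = 2.
|Patch 1| = 28.
|Patch 1 ∖ Patch 2| = |Patch 1| − |Patch 1∩Patch 2| = 28 − 2 = 26.00.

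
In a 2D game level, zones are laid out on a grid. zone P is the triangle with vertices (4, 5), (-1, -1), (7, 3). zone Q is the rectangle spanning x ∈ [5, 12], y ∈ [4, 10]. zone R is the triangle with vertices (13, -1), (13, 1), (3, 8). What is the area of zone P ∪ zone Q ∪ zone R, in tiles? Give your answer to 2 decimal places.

By inclusion–exclusion:
Individual areas: |zone P| = 14, |zone Q| = 42, |zone R| = 10.
|zone P∩zone Q| = 0.0833.
|zone P∩zone R| = 0.
|zone Q∩zone R| = 2.1397.
|zone P∩zone Q∩zone R| = 0.
|zone P ∪ zone Q ∪ zone R| = 66 − 2.223 + 0 = 63.78.

63.78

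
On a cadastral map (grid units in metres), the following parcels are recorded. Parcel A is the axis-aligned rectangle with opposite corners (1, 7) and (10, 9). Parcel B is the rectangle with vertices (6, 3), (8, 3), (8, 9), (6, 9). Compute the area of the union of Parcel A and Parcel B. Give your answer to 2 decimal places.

26.00

By inclusion–exclusion:
Individual areas: |Parcel A| = 18, |Parcel B| = 12.
|Parcel A∩Parcel B|: x∈[6,8], y∈[7,9] → 2·2 = 4.
|Parcel A ∪ Parcel B| = 30 − 4 = 26.00.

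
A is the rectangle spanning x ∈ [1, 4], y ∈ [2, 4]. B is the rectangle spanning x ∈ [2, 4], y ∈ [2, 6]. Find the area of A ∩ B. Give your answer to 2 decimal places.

4.00

|A∩B|: x∈[2,4], y∈[2,4] → 2·2 = 4.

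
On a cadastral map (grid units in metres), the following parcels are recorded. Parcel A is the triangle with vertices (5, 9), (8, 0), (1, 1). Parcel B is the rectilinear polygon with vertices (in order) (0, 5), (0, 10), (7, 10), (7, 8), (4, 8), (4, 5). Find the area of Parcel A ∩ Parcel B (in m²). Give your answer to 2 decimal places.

1.42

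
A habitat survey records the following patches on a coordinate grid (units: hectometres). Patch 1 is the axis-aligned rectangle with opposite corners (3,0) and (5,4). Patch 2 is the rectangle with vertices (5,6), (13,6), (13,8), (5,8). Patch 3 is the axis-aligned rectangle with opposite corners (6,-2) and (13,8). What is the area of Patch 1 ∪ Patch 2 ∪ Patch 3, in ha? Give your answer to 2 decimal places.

By inclusion–exclusion:
Individual areas: |Patch 1| = 8, |Patch 2| = 16, |Patch 3| = 70.
|Patch 1∩Patch 2| = 0 (no overlap).
|Patch 1∩Patch 3| = 0 (no overlap).
|Patch 2∩Patch 3|: x∈[6,13], y∈[6,8] → 7·2 = 14.
|Patch 1∩Patch 2∩Patch 3| = 0.
|Patch 1 ∪ Patch 2 ∪ Patch 3| = 94 − 14 + 0 = 80.00.

80.00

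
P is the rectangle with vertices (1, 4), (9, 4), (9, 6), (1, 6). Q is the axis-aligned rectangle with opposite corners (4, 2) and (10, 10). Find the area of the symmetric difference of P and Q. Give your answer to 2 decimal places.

44.00

|P∩Q|: x∈[4,9], y∈[4,6] → 5·2 = 10.
|P △ Q| = |P| + |Q| − 2·|P∩Q| = 16 + 48 − 20 = 44.00.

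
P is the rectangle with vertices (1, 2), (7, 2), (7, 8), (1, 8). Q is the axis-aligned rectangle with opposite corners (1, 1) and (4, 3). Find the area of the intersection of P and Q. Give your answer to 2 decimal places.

3.00

|P∩Q|: x∈[1,4], y∈[2,3] → 3·1 = 3.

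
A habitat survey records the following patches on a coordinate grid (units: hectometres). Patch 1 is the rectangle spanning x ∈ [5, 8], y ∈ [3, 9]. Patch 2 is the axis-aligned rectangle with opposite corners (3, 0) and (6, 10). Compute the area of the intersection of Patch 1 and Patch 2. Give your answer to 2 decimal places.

|Patch 1∩Patch 2|: x∈[5,6], y∈[3,9] → 1·6 = 6.

6.00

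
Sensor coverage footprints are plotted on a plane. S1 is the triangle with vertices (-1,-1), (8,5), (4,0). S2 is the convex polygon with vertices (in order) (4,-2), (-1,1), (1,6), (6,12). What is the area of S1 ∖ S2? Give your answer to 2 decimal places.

4.45

|S1| = 10.5, |S1∩S2| = 6.0469.
|S1 ∖ S2| = |S1| − |S1∩S2| = 10.5 − 6.0469 = 4.45.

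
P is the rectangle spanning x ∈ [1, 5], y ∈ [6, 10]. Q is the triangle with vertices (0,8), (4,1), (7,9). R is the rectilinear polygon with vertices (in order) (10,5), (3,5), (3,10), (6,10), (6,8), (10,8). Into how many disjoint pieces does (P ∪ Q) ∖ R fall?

(P ∪ Q) ∖ R splits into 2 disjoint pieces (area 18.0893, area 0.7411).

2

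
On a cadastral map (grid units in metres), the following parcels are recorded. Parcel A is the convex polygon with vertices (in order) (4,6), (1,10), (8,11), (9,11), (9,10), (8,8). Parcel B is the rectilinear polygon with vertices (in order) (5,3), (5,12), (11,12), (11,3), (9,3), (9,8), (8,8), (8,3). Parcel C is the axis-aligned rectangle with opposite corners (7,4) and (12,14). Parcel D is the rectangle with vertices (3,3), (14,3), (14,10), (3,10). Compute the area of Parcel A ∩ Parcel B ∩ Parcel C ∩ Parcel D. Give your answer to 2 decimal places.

The intersection is the polygon with vertices (8,8), (7,7.5), (7,10), (9,10).
By the shoelace formula its area is 3.25.

3.25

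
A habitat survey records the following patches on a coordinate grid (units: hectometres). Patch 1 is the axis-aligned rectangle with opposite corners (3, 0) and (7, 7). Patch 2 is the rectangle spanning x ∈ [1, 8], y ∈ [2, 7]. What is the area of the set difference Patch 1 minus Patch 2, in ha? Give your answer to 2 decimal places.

|Patch 1∩Patch 2|: x∈[3,7], y∈[2,7] → 4·5 = 20.
|Patch 1| = 28.
|Patch 1 ∖ Patch 2| = |Patch 1| − |Patch 1∩Patch 2| = 28 − 20 = 8.00.

8.00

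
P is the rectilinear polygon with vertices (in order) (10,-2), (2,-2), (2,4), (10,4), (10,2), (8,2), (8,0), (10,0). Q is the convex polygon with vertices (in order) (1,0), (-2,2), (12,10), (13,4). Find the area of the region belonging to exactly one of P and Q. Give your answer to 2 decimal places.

70.67

|P| = 44, |Q| = 64, |P∩Q| = 18.6667.
|P △ Q| = |P| + |Q| − 2·|P∩Q| = 44 + 64 − 37.3333 = 70.67.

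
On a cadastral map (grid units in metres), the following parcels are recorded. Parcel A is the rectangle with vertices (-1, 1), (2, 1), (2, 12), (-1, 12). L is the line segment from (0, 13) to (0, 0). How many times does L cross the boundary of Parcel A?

The segment meets the boundary at (0,1), (0,12).

2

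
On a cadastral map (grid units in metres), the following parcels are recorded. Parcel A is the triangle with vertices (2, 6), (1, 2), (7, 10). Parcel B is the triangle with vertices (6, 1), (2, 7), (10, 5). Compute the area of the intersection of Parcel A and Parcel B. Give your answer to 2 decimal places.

The intersection is the polygon with vertices (3.294,5.059), (2.435,6.348), (2.952,6.762), (4.316,6.421).
By the shoelace formula its area is 1.61.

1.61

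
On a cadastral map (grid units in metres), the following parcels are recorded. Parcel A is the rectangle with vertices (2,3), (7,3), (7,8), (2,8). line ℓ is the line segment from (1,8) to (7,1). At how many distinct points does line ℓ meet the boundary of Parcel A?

The segment meets the boundary at (5.286,3), (2,6.833).

2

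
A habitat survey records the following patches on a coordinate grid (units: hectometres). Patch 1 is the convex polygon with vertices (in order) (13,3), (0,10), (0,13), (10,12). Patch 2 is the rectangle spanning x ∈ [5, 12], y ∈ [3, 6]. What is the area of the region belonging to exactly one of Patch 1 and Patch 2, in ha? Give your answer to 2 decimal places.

72.75

|Patch 1| = 63, |Patch 2| = 21, |Patch 1∩Patch 2| = 5.6264.
|Patch 1 △ Patch 2| = |Patch 1| + |Patch 2| − 2·|Patch 1∩Patch 2| = 63 + 21 − 11.2527 = 72.75.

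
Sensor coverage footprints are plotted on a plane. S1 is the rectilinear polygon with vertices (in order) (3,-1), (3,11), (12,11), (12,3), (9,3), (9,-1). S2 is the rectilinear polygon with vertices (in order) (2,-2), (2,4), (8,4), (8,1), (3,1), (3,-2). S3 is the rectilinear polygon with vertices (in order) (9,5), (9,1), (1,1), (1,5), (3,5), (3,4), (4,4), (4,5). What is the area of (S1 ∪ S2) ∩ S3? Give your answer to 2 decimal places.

26.00

|S1 ∪ S2| = 102.
|(S1 ∪ S2) ∩ S3| = 26.00.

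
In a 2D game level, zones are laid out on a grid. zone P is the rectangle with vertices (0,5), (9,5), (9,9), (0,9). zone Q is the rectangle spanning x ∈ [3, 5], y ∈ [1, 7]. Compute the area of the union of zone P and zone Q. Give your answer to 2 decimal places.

By inclusion–exclusion:
Individual areas: |zone P| = 36, |zone Q| = 12.
|zone P∩zone Q|: x∈[3,5], y∈[5,7] → 2·2 = 4.
|zone P ∪ zone Q| = 48 − 4 = 44.00.

44.00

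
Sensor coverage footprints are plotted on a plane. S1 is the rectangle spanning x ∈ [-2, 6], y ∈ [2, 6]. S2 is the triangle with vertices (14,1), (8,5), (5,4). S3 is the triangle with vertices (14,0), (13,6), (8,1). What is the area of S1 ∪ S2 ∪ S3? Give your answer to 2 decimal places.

By inclusion–exclusion:
Individual areas: |S1| = 32, |S2| = 9, |S3| = 17.5.
|S1∩S2| = 0.3333.
|S1∩S3| = 0.
|S2∩S3| = 2.6945.
|S1∩S2∩S3| = 0.
|S1 ∪ S2 ∪ S3| = 58.5 − 3.0278 + 0 = 55.47.

55.47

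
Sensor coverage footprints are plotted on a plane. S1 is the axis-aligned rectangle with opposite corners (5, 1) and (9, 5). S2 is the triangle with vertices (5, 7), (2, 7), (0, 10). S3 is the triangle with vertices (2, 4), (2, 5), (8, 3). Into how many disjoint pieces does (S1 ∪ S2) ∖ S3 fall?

2

(S1 ∪ S2) ∖ S3 splits into 2 disjoint pieces (area 15.25, area 4.5).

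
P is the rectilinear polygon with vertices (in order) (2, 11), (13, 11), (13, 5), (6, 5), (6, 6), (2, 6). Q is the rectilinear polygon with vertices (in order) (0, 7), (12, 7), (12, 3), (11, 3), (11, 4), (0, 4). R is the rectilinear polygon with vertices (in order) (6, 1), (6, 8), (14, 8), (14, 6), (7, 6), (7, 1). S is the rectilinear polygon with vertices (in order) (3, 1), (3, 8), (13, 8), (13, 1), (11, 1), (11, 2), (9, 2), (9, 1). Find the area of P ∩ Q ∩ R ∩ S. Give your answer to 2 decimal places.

7.00

The intersection is the polygon with vertices (6,7), (12,7), (12,6), (7,6), (7,5), (6,5), (6,6).
By the shoelace formula its area is 7.00.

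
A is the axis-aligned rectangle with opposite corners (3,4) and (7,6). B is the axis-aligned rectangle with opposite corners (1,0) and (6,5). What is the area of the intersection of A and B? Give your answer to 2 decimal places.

|A∩B|: x∈[3,6], y∈[4,5] → 3·1 = 3.

3.00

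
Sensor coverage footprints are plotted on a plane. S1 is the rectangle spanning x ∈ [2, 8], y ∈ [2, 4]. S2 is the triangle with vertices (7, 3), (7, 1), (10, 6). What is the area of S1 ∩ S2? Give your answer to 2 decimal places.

The intersection is the polygon with vertices (8,2.667), (7.6,2), (7,2), (7,3), (8,4).
By the shoelace formula its area is 1.37.

1.37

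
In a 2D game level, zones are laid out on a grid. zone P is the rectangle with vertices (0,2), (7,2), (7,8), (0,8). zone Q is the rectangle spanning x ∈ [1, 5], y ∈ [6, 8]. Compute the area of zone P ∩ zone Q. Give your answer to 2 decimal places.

|zone P∩zone Q|: x∈[1,5], y∈[6,8] → 4·2 = 8.

8.00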